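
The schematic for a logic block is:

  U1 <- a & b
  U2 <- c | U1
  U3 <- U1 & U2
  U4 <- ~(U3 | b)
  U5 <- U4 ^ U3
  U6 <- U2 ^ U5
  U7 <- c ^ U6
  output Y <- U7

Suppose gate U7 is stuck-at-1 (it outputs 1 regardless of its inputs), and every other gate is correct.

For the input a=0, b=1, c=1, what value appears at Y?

Propagate with U7 forced: U1=0, U2=1, U3=0, U4=0, U5=0, U6=1, U7=1 [stuck-at-1].
So Y = 1. (Without the fault it would be 0.)

1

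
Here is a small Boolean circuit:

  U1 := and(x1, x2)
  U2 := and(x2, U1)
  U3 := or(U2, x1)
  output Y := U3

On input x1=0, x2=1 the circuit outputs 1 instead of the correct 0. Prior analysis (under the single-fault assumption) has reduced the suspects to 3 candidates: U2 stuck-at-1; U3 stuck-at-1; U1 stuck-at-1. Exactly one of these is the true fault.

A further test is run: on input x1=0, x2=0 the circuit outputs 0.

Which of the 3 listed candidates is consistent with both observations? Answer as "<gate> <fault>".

U1 stuck-at-1

Evaluate each candidate on input x1=0, x2=0:
  U2 stuck-at-1: U1=0, U2=1 [stuck-at-1], U3=1 → 1 — eliminated
  U3 stuck-at-1: U1=0, U2=0, U3=1 [stuck-at-1] → 1 — eliminated
  U1 stuck-at-1: U1=1 [stuck-at-1], U2=0, U3=0 → 0 — matches
Only U1 stuck-at-1 reproduces the observed 0.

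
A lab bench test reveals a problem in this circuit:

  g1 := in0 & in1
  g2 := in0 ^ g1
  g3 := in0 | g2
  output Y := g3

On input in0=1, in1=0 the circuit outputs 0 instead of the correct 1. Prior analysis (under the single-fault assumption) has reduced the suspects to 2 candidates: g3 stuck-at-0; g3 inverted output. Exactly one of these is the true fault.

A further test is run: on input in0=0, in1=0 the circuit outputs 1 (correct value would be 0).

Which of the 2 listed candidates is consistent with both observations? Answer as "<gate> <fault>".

g3 inverted output

Evaluate each candidate on input in0=0, in1=0:
  g3 stuck-at-0: g1=0, g2=0, g3=0 [stuck-at-0] → 0 — eliminated
  g3 inverted output: g1=0, g2=0, g3=1 [inverted output] → 1 — matches
Only g3 inverted output reproduces the observed 1.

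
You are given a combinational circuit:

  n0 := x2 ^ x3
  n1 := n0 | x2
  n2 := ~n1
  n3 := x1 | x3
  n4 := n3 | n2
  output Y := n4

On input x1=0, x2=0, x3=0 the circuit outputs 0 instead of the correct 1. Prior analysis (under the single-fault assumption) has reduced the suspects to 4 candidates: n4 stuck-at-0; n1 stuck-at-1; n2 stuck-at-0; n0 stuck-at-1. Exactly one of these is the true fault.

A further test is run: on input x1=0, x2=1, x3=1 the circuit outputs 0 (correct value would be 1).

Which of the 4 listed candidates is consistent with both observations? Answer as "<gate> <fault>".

Evaluate each candidate on input x1=0, x2=1, x3=1:
  n4 stuck-at-0: n0=0, n1=1, n2=0, n3=1, n4=0 [stuck-at-0] → 0 — matches
  n1 stuck-at-1: n0=0, n1=1 [stuck-at-1], n2=0, n3=1, n4=1 → 1 — eliminated
  n2 stuck-at-0: n0=0, n1=1, n2=0 [stuck-at-0], n3=1, n4=1 → 1 — eliminated
  n0 stuck-at-1: n0=1 [stuck-at-1], n1=1, n2=0, n3=1, n4=1 → 1 — eliminated
Only n4 stuck-at-0 reproduces the observed 0.

n4 stuck-at-0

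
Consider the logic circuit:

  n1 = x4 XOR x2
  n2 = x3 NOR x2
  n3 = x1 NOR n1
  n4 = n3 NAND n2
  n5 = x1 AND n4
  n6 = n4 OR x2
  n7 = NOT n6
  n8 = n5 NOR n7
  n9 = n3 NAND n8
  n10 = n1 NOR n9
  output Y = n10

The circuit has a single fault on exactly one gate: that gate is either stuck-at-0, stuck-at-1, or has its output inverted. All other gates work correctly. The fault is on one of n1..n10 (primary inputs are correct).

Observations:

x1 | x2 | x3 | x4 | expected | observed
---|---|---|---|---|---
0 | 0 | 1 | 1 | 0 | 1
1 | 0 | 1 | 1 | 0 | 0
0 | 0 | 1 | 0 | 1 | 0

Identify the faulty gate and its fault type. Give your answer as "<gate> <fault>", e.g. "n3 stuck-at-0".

n1 inverted output

Fault-free values for test 1 (x1=0, x2=0, x3=1, x4=1): n1=1, n2=0, n3=0, n4=1, n5=0, n6=1, n7=0, n8=1, n9=1, n10=0, giving Y=0. Observed 1.
Test 1: faults giving observed 1 are {n1 stuck-at-0, n1 inverted output, n10 stuck-at-1, n10 inverted output}.
Test 2 (x1=1, x2=0, x3=1, x4=1): fault-free n1=1, n2=0, n3=0, n4=1, n5=1, n6=1, n7=0, n8=0, n9=1, n10=0 → 0; observed 0. Eliminates n10 stuck-at-1, n10 inverted output.
Test 3 (x1=0, x2=0, x3=1, x4=0): fault-free n1=0, n2=0, n3=1, n4=1, n5=0, n6=1, n7=0, n8=1, n9=0, n10=1 → 1; observed 0. Eliminates n1 stuck-at-0.
Only n1 inverted output is consistent with every test.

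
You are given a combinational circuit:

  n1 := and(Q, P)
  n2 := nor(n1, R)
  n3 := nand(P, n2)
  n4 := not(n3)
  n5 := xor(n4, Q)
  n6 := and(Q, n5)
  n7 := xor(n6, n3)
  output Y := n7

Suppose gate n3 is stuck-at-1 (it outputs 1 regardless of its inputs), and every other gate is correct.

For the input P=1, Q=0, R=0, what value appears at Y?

1

Propagate with n3 forced: n1=0, n2=1, n3=1 [stuck-at-1], n4=0, n5=0, n6=0, n7=1.
So Y = 1. (Without the fault it would be 0.)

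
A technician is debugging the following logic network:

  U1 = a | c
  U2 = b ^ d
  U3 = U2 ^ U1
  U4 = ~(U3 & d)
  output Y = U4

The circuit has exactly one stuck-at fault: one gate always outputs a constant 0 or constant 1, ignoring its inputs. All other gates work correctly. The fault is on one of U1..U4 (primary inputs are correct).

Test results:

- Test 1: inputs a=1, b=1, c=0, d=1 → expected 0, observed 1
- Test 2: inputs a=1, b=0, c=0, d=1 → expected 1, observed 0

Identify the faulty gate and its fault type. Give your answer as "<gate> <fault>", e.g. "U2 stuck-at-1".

Fault-free values for test 1 (a=1, b=1, c=0, d=1): U1=1, U2=0, U3=1, U4=0, giving Y=0. Observed 1.
Test 1: faults giving observed 1 are {U1 stuck-at-0, U2 stuck-at-1, U3 stuck-at-0, U4 stuck-at-1}.
Test 2 (a=1, b=0, c=0, d=1): fault-free U1=1, U2=1, U3=0, U4=1 → 1; observed 0. Eliminates U2 stuck-at-1, U3 stuck-at-0, U4 stuck-at-1.
Only U1 stuck-at-0 is consistent with every test.

U1 stuck-at-0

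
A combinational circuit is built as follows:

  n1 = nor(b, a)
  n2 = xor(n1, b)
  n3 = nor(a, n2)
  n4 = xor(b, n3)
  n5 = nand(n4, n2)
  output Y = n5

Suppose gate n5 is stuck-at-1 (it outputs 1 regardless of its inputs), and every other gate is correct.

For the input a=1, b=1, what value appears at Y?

1

Propagate with n5 forced: n1=0, n2=1, n3=0, n4=1, n5=1 [stuck-at-1].
So Y = 1. (Without the fault it would be 0.)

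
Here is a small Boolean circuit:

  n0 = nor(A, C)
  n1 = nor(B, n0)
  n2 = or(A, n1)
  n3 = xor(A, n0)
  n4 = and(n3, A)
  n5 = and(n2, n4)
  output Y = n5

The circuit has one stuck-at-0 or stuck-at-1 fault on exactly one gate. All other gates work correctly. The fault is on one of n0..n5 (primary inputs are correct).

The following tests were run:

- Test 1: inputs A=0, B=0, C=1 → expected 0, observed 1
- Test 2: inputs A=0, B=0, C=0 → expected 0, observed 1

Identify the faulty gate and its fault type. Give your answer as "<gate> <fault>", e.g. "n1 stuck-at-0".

Fault-free values for test 1 (A=0, B=0, C=1): n0=0, n1=1, n2=1, n3=0, n4=0, n5=0, giving Y=0. Observed 1.
Test 1: faults giving observed 1 are {n4 stuck-at-1, n5 stuck-at-1}.
Test 2 (A=0, B=0, C=0): fault-free n0=1, n1=0, n2=0, n3=1, n4=0, n5=0 → 0; observed 1. Eliminates n4 stuck-at-1.
Only n5 stuck-at-1 is consistent with every test.

n5 stuck-at-1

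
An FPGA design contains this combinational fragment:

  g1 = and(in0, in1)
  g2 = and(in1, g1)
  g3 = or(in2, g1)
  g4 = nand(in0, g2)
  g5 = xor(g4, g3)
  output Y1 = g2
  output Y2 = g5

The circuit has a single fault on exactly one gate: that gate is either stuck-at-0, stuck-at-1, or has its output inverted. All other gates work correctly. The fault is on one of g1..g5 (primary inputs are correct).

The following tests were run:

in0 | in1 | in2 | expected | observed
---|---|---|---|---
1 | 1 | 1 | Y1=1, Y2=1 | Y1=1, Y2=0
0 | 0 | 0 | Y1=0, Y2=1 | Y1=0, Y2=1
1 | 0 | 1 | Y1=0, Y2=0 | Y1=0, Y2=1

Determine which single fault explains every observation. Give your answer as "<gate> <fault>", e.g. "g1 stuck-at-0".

Fault-free values for test 1 (in0=1, in1=1, in2=1): g1=1, g2=1, g3=1, g4=0, g5=1, giving Y1=1, Y2=1. Observed Y1=1, Y2=0.
Test 1: faults giving observed Y1=1, Y2=0 are {g3 stuck-at-0, g3 inverted output, g4 stuck-at-1, g4 inverted output, g5 stuck-at-0, g5 inverted output}.
Test 2 (in0=0, in1=0, in2=0): fault-free g1=0, g2=0, g3=0, g4=1, g5=1 → Y1=0, Y2=1; observed Y1=0, Y2=1. Eliminates g3 inverted output, g4 inverted output, g5 stuck-at-0, g5 inverted output.
Test 3 (in0=1, in1=0, in2=1): fault-free g1=0, g2=0, g3=1, g4=1, g5=0 → Y1=0, Y2=0; observed Y1=0, Y2=1. Eliminates g4 stuck-at-1.
Only g3 stuck-at-0 is consistent with every test.

g3 stuck-at-0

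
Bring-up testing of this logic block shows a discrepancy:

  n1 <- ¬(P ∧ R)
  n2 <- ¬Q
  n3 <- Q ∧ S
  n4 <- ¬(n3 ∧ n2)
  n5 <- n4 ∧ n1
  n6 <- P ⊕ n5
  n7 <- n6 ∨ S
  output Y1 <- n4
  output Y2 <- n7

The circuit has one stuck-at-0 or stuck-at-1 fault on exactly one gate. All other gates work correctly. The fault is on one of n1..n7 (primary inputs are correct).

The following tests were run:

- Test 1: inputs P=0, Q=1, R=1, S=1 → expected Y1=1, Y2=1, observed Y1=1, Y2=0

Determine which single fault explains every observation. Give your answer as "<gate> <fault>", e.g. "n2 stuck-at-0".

n7 stuck-at-0

Fault-free values for test 1 (P=0, Q=1, R=1, S=1): n1=1, n2=0, n3=1, n4=1, n5=1, n6=1, n7=1, giving Y1=1, Y2=1. Observed Y1=1, Y2=0.
Test 1: faults giving observed Y1=1, Y2=0 are {n7 stuck-at-0}.
Only n7 stuck-at-0 is consistent with every test.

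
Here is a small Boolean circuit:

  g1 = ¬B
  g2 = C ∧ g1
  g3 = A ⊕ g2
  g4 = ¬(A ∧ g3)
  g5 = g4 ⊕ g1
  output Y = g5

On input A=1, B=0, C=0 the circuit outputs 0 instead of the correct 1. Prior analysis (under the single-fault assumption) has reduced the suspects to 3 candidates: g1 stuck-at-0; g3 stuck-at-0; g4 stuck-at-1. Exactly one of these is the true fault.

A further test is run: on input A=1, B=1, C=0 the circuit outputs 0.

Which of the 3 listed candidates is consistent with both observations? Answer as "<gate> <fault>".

Evaluate each candidate on input A=1, B=1, C=0:
  g1 stuck-at-0: g1=0 [stuck-at-0], g2=0, g3=1, g4=0, g5=0 → 0 — matches
  g3 stuck-at-0: g1=0, g2=0, g3=0 [stuck-at-0], g4=1, g5=1 → 1 — eliminated
  g4 stuck-at-1: g1=0, g2=0, g3=1, g4=1 [stuck-at-1], g5=1 → 1 — eliminated
Only g1 stuck-at-0 reproduces the observed 0.

g1 stuck-at-0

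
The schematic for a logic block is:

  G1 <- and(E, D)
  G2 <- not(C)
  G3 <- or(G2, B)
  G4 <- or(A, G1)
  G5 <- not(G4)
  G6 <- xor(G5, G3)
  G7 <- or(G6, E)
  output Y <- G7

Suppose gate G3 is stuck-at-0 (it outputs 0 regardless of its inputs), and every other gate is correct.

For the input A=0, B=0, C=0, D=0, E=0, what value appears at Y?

Propagate with G3 forced: G1=0, G2=1, G3=0 [stuck-at-0], G4=0, G5=1, G6=1, G7=1.
So Y = 1. (Without the fault it would be 0.)

1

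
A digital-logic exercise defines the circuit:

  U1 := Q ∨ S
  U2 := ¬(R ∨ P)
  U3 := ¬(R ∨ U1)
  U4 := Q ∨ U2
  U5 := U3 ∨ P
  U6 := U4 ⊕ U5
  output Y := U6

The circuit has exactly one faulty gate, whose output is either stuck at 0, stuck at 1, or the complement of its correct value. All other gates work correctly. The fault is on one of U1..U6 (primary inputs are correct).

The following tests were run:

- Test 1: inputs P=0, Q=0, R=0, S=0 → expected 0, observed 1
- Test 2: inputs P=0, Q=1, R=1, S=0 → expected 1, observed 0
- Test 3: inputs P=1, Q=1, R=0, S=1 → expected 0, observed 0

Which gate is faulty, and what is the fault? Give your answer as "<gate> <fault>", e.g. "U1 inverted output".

Fault-free values for test 1 (P=0, Q=0, R=0, S=0): U1=0, U2=1, U3=1, U4=1, U5=1, U6=0, giving Y=0. Observed 1.
Test 1: faults giving observed 1 are {U1 stuck-at-1, U1 inverted output, U2 stuck-at-0, U2 inverted output, U3 stuck-at-0, U3 inverted output, U4 stuck-at-0, U4 inverted output, U5 stuck-at-0, U5 inverted output, U6 stuck-at-1, U6 inverted output}.
Test 2 (P=0, Q=1, R=1, S=0): fault-free U1=1, U2=0, U3=0, U4=1, U5=0, U6=1 → 1; observed 0. Eliminates U1 stuck-at-1, U1 inverted output, U2 stuck-at-0, U2 inverted output, U3 stuck-at-0, U5 stuck-at-0, U6 stuck-at-1.
Test 3 (P=1, Q=1, R=0, S=1): fault-free U1=1, U2=0, U3=0, U4=1, U5=1, U6=0 → 0; observed 0. Eliminates U4 stuck-at-0, U4 inverted output, U5 inverted output, U6 inverted output.
Only U3 inverted output is consistent with every test.

U3 inverted output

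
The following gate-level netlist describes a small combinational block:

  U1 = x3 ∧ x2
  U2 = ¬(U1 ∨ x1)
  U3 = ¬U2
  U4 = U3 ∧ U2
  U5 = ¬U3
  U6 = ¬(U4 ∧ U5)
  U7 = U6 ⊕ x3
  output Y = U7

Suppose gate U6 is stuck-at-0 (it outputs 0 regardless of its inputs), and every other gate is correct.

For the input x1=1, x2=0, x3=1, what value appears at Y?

Propagate with U6 forced: U1=0, U2=0, U3=1, U4=0, U5=0, U6=0 [stuck-at-0], U7=1.
So Y = 1. (Without the fault it would be 0.)

1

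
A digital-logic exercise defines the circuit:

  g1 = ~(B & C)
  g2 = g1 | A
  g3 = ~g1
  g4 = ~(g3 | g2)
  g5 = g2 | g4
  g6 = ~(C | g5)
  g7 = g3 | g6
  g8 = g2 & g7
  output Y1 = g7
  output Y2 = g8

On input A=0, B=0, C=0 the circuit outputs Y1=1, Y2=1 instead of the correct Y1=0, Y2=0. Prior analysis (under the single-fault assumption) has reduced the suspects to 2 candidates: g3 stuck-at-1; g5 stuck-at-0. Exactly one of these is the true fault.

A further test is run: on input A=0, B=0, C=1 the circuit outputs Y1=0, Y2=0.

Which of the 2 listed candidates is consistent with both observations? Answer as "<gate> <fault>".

g5 stuck-at-0

Evaluate each candidate on input A=0, B=0, C=1:
  g3 stuck-at-1: g1=1, g2=1, g3=1 [stuck-at-1], g4=0, g5=1, g6=0, g7=1, g8=1 → Y1=1, Y2=1 — eliminated
  g5 stuck-at-0: g1=1, g2=1, g3=0, g4=0, g5=0 [stuck-at-0], g6=0, g7=0, g8=0 → Y1=0, Y2=0 — matches
Only g5 stuck-at-0 reproduces the observed Y1=0, Y2=0.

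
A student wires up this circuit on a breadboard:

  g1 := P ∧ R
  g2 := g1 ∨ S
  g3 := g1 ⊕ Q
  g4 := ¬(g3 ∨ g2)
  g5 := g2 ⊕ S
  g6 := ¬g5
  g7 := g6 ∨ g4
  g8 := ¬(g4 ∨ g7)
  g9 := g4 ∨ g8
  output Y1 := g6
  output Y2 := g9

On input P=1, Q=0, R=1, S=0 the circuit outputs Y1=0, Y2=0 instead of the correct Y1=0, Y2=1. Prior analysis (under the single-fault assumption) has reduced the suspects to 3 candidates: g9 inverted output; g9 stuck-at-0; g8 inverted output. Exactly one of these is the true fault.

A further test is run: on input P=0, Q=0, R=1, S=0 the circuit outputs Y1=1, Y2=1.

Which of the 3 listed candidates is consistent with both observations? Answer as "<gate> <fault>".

Evaluate each candidate on input P=0, Q=0, R=1, S=0:
  g9 inverted output: g1=0, g2=0, g3=0, g4=1, g5=0, g6=1, g7=1, g8=0, g9=0 [inverted output] → Y1=1, Y2=0 — eliminated
  g9 stuck-at-0: g1=0, g2=0, g3=0, g4=1, g5=0, g6=1, g7=1, g8=0, g9=0 [stuck-at-0] → Y1=1, Y2=0 — eliminated
  g8 inverted output: g1=0, g2=0, g3=0, g4=1, g5=0, g6=1, g7=1, g8=1 [inverted output], g9=1 → Y1=1, Y2=1 — matches
Only g8 inverted output reproduces the observed Y1=1, Y2=1.

g8 inverted output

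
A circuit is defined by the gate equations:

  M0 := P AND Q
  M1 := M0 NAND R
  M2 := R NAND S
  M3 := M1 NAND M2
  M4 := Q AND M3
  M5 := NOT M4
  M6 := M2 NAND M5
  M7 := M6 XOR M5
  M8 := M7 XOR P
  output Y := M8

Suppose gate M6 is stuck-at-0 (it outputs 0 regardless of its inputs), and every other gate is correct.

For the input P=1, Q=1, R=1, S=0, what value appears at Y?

Propagate with M6 forced: M0=1, M1=0, M2=1, M3=1, M4=1, M5=0, M6=0 [stuck-at-0], M7=0, M8=1.
So Y = 1. (Without the fault it would be 0.)

1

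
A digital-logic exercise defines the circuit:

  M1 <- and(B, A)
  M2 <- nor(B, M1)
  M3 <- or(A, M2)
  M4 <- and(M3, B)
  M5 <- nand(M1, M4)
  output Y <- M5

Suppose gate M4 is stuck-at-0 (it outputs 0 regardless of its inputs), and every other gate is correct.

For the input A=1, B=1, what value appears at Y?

Propagate with M4 forced: M1=1, M2=0, M3=1, M4=0 [stuck-at-0], M5=1.
So Y = 1. (Without the fault it would be 0.)

1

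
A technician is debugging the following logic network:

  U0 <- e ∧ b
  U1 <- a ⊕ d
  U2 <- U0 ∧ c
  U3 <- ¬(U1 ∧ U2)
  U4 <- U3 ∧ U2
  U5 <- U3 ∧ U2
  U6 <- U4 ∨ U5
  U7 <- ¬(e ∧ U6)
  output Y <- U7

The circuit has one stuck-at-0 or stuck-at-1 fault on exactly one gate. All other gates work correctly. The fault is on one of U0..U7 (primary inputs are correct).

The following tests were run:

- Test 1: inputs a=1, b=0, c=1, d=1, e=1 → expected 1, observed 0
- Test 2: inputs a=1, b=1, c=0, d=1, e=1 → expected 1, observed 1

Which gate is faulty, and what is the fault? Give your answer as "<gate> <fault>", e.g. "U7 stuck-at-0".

U0 stuck-at-1

Fault-free values for test 1 (a=1, b=0, c=1, d=1, e=1): U0=0, U1=0, U2=0, U3=1, U4=0, U5=0, U6=0, U7=1, giving Y=1. Observed 0.
Test 1: faults giving observed 0 are {U0 stuck-at-1, U2 stuck-at-1, U4 stuck-at-1, U5 stuck-at-1, U6 stuck-at-1, U7 stuck-at-0}.
Test 2 (a=1, b=1, c=0, d=1, e=1): fault-free U0=1, U1=0, U2=0, U3=1, U4=0, U5=0, U6=0, U7=1 → 1; observed 1. Eliminates U2 stuck-at-1, U4 stuck-at-1, U5 stuck-at-1, U6 stuck-at-1, U7 stuck-at-0.
Only U0 stuck-at-1 is consistent with every test.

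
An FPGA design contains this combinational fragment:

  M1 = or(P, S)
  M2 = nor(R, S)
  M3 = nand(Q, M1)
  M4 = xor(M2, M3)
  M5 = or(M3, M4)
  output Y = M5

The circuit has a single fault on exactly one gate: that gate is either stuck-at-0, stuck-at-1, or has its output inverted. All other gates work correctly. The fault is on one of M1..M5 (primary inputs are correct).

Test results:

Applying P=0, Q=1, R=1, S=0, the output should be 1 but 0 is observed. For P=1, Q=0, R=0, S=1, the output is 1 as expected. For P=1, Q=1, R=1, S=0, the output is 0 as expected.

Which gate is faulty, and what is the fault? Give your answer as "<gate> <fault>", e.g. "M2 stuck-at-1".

Fault-free values for test 1 (P=0, Q=1, R=1, S=0): M1=0, M2=0, M3=1, M4=1, M5=1, giving Y=1. Observed 0.
Test 1: faults giving observed 0 are {M1 stuck-at-1, M1 inverted output, M3 stuck-at-0, M3 inverted output, M5 stuck-at-0, M5 inverted output}.
Test 2 (P=1, Q=0, R=0, S=1): fault-free M1=1, M2=0, M3=1, M4=1, M5=1 → 1; observed 1. Eliminates M3 stuck-at-0, M3 inverted output, M5 stuck-at-0, M5 inverted output.
Test 3 (P=1, Q=1, R=1, S=0): fault-free M1=1, M2=0, M3=0, M4=0, M5=0 → 0; observed 0. Eliminates M1 inverted output.
Only M1 stuck-at-1 is consistent with every test.

M1 stuck-at-1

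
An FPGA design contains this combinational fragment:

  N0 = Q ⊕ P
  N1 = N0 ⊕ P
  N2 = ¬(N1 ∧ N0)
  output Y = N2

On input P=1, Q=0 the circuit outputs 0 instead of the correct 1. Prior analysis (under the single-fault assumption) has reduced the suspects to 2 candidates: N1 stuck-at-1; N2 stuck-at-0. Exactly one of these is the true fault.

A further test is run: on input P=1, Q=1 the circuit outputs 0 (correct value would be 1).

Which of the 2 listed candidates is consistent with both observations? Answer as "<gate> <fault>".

Evaluate each candidate on input P=1, Q=1:
  N1 stuck-at-1: N0=0, N1=1 [stuck-at-1], N2=1 → 1 — eliminated
  N2 stuck-at-0: N0=0, N1=1, N2=0 [stuck-at-0] → 0 — matches
Only N2 stuck-at-0 reproduces the observed 0.

N2 stuck-at-0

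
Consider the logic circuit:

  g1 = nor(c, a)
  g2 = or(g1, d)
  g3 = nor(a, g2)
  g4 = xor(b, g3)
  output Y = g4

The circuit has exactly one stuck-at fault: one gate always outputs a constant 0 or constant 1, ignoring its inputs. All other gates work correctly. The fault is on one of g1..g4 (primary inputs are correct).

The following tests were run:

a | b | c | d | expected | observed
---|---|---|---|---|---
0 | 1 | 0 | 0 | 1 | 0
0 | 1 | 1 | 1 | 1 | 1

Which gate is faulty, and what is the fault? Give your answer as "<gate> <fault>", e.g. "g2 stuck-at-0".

g1 stuck-at-0

Fault-free values for test 1 (a=0, b=1, c=0, d=0): g1=1, g2=1, g3=0, g4=1, giving Y=1. Observed 0.
Test 1: faults giving observed 0 are {g1 stuck-at-0, g2 stuck-at-0, g3 stuck-at-1, g4 stuck-at-0}.
Test 2 (a=0, b=1, c=1, d=1): fault-free g1=0, g2=1, g3=0, g4=1 → 1; observed 1. Eliminates g2 stuck-at-0, g3 stuck-at-1, g4 stuck-at-0.
Only g1 stuck-at-0 is consistent with every test.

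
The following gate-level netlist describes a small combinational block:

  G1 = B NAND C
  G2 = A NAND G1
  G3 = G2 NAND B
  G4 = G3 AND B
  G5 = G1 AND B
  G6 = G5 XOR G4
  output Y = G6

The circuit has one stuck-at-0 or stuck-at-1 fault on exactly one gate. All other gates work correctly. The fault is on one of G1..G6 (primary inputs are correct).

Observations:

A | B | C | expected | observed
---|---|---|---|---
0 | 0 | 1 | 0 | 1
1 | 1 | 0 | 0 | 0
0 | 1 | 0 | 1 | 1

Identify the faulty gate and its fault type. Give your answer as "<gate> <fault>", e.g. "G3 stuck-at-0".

Fault-free values for test 1 (A=0, B=0, C=1): G1=1, G2=1, G3=1, G4=0, G5=0, G6=0, giving Y=0. Observed 1.
Test 1: faults giving observed 1 are {G4 stuck-at-1, G5 stuck-at-1, G6 stuck-at-1}.
Test 2 (A=1, B=1, C=0): fault-free G1=1, G2=0, G3=1, G4=1, G5=1, G6=0 → 0; observed 0. Eliminates G6 stuck-at-1.
Test 3 (A=0, B=1, C=0): fault-free G1=1, G2=1, G3=0, G4=0, G5=1, G6=1 → 1; observed 1. Eliminates G4 stuck-at-1.
Only G5 stuck-at-1 is consistent with every test.

G5 stuck-at-1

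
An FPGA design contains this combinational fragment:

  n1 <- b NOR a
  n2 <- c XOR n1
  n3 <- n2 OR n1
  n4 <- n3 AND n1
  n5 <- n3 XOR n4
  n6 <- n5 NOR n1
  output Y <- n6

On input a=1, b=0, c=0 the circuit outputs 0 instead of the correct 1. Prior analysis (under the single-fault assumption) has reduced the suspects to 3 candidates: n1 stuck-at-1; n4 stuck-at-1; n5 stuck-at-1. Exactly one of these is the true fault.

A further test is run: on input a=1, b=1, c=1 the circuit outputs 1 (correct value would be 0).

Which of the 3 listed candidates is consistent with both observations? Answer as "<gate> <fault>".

Evaluate each candidate on input a=1, b=1, c=1:
  n1 stuck-at-1: n1=1 [stuck-at-1], n2=0, n3=1, n4=1, n5=0, n6=0 → 0 — eliminated
  n4 stuck-at-1: n1=0, n2=1, n3=1, n4=1 [stuck-at-1], n5=0, n6=1 → 1 — matches
  n5 stuck-at-1: n1=0, n2=1, n3=1, n4=0, n5=1 [stuck-at-1], n6=0 → 0 — eliminated
Only n4 stuck-at-1 reproduces the observed 1.

n4 stuck-at-1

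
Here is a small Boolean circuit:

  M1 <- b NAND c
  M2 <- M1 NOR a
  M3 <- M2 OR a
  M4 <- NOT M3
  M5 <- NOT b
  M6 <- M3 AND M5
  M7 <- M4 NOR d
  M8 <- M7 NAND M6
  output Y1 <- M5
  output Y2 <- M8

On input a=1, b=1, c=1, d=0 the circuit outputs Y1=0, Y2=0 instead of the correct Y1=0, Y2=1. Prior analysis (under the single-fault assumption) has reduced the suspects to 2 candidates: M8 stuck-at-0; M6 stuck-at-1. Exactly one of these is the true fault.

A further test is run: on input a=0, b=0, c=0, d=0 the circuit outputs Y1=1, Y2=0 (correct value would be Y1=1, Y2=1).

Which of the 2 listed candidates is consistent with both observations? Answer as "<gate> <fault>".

M8 stuck-at-0

Evaluate each candidate on input a=0, b=0, c=0, d=0:
  M8 stuck-at-0: M1=1, M2=0, M3=0, M4=1, M5=1, M6=0, M7=0, M8=0 [stuck-at-0] → Y1=1, Y2=0 — matches
  M6 stuck-at-1: M1=1, M2=0, M3=0, M4=1, M5=1, M6=1 [stuck-at-1], M7=0, M8=1 → Y1=1, Y2=1 — eliminated
Only M8 stuck-at-0 reproduces the observed Y1=1, Y2=0.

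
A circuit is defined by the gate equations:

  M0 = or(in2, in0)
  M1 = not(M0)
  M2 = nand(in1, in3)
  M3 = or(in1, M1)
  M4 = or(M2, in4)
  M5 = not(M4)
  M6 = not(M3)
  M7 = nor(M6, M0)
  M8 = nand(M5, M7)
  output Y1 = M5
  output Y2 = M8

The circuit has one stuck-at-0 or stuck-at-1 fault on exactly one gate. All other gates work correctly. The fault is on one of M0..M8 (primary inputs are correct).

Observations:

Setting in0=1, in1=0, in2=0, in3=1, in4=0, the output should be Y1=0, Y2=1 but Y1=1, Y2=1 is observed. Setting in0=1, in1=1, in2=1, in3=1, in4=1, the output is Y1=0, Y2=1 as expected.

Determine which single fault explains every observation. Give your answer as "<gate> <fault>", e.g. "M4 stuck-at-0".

M2 stuck-at-0

Fault-free values for test 1 (in0=1, in1=0, in2=0, in3=1, in4=0): M0=1, M1=0, M2=1, M3=0, M4=1, M5=0, M6=1, M7=0, M8=1, giving Y1=0, Y2=1. Observed Y1=1, Y2=1.
Test 1: faults giving observed Y1=1, Y2=1 are {M2 stuck-at-0, M4 stuck-at-0, M5 stuck-at-1}.
Test 2 (in0=1, in1=1, in2=1, in3=1, in4=1): fault-free M0=1, M1=0, M2=0, M3=1, M4=1, M5=0, M6=0, M7=0, M8=1 → Y1=0, Y2=1; observed Y1=0, Y2=1. Eliminates M4 stuck-at-0, M5 stuck-at-1.
Only M2 stuck-at-0 is consistent with every test.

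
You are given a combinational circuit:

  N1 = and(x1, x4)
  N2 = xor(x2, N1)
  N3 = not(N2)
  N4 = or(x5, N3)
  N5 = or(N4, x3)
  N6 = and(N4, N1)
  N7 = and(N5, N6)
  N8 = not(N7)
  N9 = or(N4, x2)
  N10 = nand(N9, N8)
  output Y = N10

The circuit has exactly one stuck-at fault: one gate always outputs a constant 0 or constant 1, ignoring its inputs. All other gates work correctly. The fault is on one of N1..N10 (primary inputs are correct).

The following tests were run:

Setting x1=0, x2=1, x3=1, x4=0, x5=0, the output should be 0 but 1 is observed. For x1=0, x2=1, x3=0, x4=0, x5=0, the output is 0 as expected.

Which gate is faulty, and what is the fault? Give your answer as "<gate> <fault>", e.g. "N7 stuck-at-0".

Fault-free values for test 1 (x1=0, x2=1, x3=1, x4=0, x5=0): N1=0, N2=1, N3=0, N4=0, N5=1, N6=0, N7=0, N8=1, N9=1, N10=0, giving Y=0. Observed 1.
Test 1: faults giving observed 1 are {N1 stuck-at-1, N6 stuck-at-1, N7 stuck-at-1, N8 stuck-at-0, N9 stuck-at-0, N10 stuck-at-1}.
Test 2 (x1=0, x2=1, x3=0, x4=0, x5=0): fault-free N1=0, N2=1, N3=0, N4=0, N5=0, N6=0, N7=0, N8=1, N9=1, N10=0 → 0; observed 0. Eliminates N1 stuck-at-1, N7 stuck-at-1, N8 stuck-at-0, N9 stuck-at-0, N10 stuck-at-1.
Only N6 stuck-at-1 is consistent with every test.

N6 stuck-at-1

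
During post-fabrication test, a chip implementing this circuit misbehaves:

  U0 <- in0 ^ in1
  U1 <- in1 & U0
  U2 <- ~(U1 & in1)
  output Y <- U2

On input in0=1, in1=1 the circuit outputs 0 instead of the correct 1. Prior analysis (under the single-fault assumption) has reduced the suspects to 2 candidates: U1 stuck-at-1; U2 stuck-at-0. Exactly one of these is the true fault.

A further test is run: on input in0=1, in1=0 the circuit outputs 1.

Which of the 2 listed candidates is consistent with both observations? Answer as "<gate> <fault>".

U1 stuck-at-1

Evaluate each candidate on input in0=1, in1=0:
  U1 stuck-at-1: U0=1, U1=1 [stuck-at-1], U2=1 → 1 — matches
  U2 stuck-at-0: U0=1, U1=0, U2=0 [stuck-at-0] → 0 — eliminated
Only U1 stuck-at-1 reproduces the observed 1.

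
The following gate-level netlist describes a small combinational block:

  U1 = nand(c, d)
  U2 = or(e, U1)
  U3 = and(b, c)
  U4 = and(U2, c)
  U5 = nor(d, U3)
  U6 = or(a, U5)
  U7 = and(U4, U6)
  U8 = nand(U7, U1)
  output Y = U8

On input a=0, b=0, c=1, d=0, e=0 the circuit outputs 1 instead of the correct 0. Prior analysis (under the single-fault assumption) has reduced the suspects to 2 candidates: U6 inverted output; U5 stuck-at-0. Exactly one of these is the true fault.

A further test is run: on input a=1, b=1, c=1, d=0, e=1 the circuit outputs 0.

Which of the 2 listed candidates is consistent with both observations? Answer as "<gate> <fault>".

Evaluate each candidate on input a=1, b=1, c=1, d=0, e=1:
  U6 inverted output: U1=1, U2=1, U3=1, U4=1, U5=0, U6=0 [inverted output], U7=0, U8=1 → 1 — eliminated
  U5 stuck-at-0: U1=1, U2=1, U3=1, U4=1, U5=0 [stuck-at-0], U6=1, U7=1, U8=0 → 0 — matches
Only U5 stuck-at-0 reproduces the observed 0.

U5 stuck-at-0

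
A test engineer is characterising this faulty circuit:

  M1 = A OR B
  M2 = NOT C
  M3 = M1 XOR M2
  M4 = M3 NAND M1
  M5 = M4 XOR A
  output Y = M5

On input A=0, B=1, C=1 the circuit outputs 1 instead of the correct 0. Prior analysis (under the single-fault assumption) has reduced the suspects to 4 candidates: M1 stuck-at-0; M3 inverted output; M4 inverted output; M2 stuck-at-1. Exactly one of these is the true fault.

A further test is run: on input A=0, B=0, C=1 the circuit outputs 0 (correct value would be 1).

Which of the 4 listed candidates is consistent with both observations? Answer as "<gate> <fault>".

M4 inverted output

Evaluate each candidate on input A=0, B=0, C=1:
  M1 stuck-at-0: M1=0 [stuck-at-0], M2=0, M3=0, M4=1, M5=1 → 1 — eliminated
  M3 inverted output: M1=0, M2=0, M3=1 [inverted output], M4=1, M5=1 → 1 — eliminated
  M4 inverted output: M1=0, M2=0, M3=0, M4=0 [inverted output], M5=0 → 0 — matches
  M2 stuck-at-1: M1=0, M2=1 [stuck-at-1], M3=1, M4=1, M5=1 → 1 — eliminated
Only M4 inverted output reproduces the observed 0.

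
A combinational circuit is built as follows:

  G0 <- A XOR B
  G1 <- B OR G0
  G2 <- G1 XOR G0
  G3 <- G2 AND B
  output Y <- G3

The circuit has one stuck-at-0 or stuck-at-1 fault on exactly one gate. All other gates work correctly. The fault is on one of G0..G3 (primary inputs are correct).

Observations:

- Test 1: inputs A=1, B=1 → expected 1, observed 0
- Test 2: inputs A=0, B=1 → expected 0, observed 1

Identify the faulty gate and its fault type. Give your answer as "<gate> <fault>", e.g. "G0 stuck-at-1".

Fault-free values for test 1 (A=1, B=1): G0=0, G1=1, G2=1, G3=1, giving Y=1. Observed 0.
Test 1: faults giving observed 0 are {G0 stuck-at-1, G1 stuck-at-0, G2 stuck-at-0, G3 stuck-at-0}.
Test 2 (A=0, B=1): fault-free G0=1, G1=1, G2=0, G3=0 → 0; observed 1. Eliminates G0 stuck-at-1, G2 stuck-at-0, G3 stuck-at-0.
Only G1 stuck-at-0 is consistent with every test.

G1 stuck-at-0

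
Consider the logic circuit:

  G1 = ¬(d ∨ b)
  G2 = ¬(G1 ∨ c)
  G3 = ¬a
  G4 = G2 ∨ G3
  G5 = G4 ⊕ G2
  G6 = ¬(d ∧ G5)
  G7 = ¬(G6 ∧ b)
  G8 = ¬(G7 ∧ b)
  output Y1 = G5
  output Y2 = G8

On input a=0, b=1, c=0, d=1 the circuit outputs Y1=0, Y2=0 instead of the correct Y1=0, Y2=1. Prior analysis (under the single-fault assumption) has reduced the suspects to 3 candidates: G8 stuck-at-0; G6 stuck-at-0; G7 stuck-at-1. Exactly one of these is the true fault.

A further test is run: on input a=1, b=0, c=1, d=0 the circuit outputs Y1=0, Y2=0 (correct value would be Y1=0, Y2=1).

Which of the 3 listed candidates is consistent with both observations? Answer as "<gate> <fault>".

G8 stuck-at-0

Evaluate each candidate on input a=1, b=0, c=1, d=0:
  G8 stuck-at-0: G1=1, G2=0, G3=0, G4=0, G5=0, G6=1, G7=1, G8=0 [stuck-at-0] → Y1=0, Y2=0 — matches
  G6 stuck-at-0: G1=1, G2=0, G3=0, G4=0, G5=0, G6=0 [stuck-at-0], G7=1, G8=1 → Y1=0, Y2=1 — eliminated
  G7 stuck-at-1: G1=1, G2=0, G3=0, G4=0, G5=0, G6=1, G7=1 [stuck-at-1], G8=1 → Y1=0, Y2=1 — eliminated
Only G8 stuck-at-0 reproduces the observed Y1=0, Y2=0.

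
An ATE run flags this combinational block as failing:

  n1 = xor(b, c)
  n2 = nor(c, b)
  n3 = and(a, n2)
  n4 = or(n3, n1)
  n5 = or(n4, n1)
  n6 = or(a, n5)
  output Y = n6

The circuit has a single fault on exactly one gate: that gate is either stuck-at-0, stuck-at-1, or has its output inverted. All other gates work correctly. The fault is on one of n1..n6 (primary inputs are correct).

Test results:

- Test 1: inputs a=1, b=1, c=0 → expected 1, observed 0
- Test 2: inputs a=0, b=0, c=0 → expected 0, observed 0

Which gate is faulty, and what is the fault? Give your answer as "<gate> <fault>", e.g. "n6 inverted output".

Fault-free values for test 1 (a=1, b=1, c=0): n1=1, n2=0, n3=0, n4=1, n5=1, n6=1, giving Y=1. Observed 0.
Test 1: faults giving observed 0 are {n6 stuck-at-0, n6 inverted output}.
Test 2 (a=0, b=0, c=0): fault-free n1=0, n2=1, n3=0, n4=0, n5=0, n6=0 → 0; observed 0. Eliminates n6 inverted output.
Only n6 stuck-at-0 is consistent with every test.

n6 stuck-at-0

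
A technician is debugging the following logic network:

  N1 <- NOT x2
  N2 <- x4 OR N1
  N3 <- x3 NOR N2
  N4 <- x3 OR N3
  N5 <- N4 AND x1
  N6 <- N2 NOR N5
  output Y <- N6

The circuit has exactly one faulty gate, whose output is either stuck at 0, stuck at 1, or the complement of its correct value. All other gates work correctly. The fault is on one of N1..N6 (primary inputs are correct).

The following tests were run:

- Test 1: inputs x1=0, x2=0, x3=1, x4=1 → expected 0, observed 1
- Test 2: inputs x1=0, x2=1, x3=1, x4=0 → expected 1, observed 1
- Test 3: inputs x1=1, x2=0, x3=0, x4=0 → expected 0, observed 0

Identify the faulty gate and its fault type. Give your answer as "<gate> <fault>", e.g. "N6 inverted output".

Fault-free values for test 1 (x1=0, x2=0, x3=1, x4=1): N1=1, N2=1, N3=0, N4=1, N5=0, N6=0, giving Y=0. Observed 1.
Test 1: faults giving observed 1 are {N2 stuck-at-0, N2 inverted output, N6 stuck-at-1, N6 inverted output}.
Test 2 (x1=0, x2=1, x3=1, x4=0): fault-free N1=0, N2=0, N3=0, N4=1, N5=0, N6=1 → 1; observed 1. Eliminates N2 inverted output, N6 inverted output.
Test 3 (x1=1, x2=0, x3=0, x4=0): fault-free N1=1, N2=1, N3=0, N4=0, N5=0, N6=0 → 0; observed 0. Eliminates N6 stuck-at-1.
Only N2 stuck-at-0 is consistent with every test.

N2 stuck-at-0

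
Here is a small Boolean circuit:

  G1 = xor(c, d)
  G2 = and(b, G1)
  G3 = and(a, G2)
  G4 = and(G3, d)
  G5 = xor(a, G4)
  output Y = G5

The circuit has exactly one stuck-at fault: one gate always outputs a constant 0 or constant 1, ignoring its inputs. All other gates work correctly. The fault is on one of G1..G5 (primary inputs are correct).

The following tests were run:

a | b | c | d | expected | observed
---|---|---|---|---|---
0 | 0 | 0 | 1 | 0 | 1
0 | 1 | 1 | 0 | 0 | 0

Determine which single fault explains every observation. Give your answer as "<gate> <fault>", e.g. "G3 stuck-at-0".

G3 stuck-at-1

Fault-free values for test 1 (a=0, b=0, c=0, d=1): G1=1, G2=0, G3=0, G4=0, G5=0, giving Y=0. Observed 1.
Test 1: faults giving observed 1 are {G3 stuck-at-1, G4 stuck-at-1, G5 stuck-at-1}.
Test 2 (a=0, b=1, c=1, d=0): fault-free G1=1, G2=1, G3=0, G4=0, G5=0 → 0; observed 0. Eliminates G4 stuck-at-1, G5 stuck-at-1.
Only G3 stuck-at-1 is consistent with every test.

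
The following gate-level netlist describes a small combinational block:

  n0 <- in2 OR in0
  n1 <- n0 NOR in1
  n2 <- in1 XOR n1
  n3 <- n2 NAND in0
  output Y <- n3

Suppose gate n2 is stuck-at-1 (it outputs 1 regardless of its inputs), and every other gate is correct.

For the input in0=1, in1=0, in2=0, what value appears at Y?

Propagate with n2 forced: n0=1, n1=0, n2=1 [stuck-at-1], n3=0.
So Y = 0. (Without the fault it would be 1.)

0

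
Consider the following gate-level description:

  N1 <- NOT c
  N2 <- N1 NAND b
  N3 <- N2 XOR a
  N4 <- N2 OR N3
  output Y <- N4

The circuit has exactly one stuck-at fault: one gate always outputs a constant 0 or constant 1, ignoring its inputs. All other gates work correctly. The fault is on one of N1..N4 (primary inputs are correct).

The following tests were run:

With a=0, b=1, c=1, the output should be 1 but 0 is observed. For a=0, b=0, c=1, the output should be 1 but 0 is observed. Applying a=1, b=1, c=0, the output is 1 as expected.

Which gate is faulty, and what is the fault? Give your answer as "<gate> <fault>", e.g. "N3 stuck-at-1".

N2 stuck-at-0

Fault-free values for test 1 (a=0, b=1, c=1): N1=0, N2=1, N3=1, N4=1, giving Y=1. Observed 0.
Test 1: faults giving observed 0 are {N1 stuck-at-1, N2 stuck-at-0, N4 stuck-at-0}.
Test 2 (a=0, b=0, c=1): fault-free N1=0, N2=1, N3=1, N4=1 → 1; observed 0. Eliminates N1 stuck-at-1.
Test 3 (a=1, b=1, c=0): fault-free N1=1, N2=0, N3=1, N4=1 → 1; observed 1. Eliminates N4 stuck-at-0.
Only N2 stuck-at-0 is consistent with every test.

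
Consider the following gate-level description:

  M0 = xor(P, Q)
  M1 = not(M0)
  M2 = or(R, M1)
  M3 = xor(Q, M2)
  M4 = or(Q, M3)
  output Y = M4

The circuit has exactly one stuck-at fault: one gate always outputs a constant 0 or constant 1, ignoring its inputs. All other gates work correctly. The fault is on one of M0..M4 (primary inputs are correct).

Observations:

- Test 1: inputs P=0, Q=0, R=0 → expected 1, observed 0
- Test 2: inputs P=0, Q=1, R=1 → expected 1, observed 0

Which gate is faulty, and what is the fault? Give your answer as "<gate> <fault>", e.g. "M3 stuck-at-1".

Fault-free values for test 1 (P=0, Q=0, R=0): M0=0, M1=1, M2=1, M3=1, M4=1, giving Y=1. Observed 0.
Test 1: faults giving observed 0 are {M0 stuck-at-1, M1 stuck-at-0, M2 stuck-at-0, M3 stuck-at-0, M4 stuck-at-0}.
Test 2 (P=0, Q=1, R=1): fault-free M0=1, M1=0, M2=1, M3=0, M4=1 → 1; observed 0. Eliminates M0 stuck-at-1, M1 stuck-at-0, M2 stuck-at-0, M3 stuck-at-0.
Only M4 stuck-at-0 is consistent with every test.

M4 stuck-at-0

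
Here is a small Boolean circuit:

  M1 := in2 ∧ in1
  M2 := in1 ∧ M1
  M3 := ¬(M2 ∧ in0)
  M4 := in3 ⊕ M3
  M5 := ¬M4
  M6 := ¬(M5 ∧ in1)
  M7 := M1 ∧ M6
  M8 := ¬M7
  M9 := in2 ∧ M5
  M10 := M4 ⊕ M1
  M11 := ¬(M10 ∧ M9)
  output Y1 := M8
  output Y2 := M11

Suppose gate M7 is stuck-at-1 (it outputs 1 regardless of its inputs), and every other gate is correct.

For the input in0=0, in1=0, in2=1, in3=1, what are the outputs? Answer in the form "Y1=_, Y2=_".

Propagate with M7 forced: M1=0, M2=0, M3=1, M4=0, M5=1, M6=1, M7=1 [stuck-at-1], M8=0, M9=1, M10=0, M11=1.
So the outputs are Y1=0, Y2=1. (Without the fault they would be Y1=1, Y2=1.)

Y1=0, Y2=1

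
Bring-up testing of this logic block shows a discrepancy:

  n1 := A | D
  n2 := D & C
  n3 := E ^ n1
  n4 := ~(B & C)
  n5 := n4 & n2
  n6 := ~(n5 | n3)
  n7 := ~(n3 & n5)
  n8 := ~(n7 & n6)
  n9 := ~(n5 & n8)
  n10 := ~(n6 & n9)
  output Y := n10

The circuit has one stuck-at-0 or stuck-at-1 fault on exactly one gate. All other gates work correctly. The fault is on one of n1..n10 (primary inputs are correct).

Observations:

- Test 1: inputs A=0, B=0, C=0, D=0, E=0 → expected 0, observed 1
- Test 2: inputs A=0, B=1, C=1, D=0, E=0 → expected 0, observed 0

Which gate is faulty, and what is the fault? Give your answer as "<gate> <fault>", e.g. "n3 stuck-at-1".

Fault-free values for test 1 (A=0, B=0, C=0, D=0, E=0): n1=0, n2=0, n3=0, n4=1, n5=0, n6=1, n7=1, n8=0, n9=1, n10=0, giving Y=0. Observed 1.
Test 1: faults giving observed 1 are {n1 stuck-at-1, n2 stuck-at-1, n3 stuck-at-1, n5 stuck-at-1, n6 stuck-at-0, n9 stuck-at-0, n10 stuck-at-1}.
Test 2 (A=0, B=1, C=1, D=0, E=0): fault-free n1=0, n2=0, n3=0, n4=0, n5=0, n6=1, n7=1, n8=0, n9=1, n10=0 → 0; observed 0. Eliminates n1 stuck-at-1, n3 stuck-at-1, n5 stuck-at-1, n6 stuck-at-0, n9 stuck-at-0, n10 stuck-at-1.
Only n2 stuck-at-1 is consistent with every test.

n2 stuck-at-1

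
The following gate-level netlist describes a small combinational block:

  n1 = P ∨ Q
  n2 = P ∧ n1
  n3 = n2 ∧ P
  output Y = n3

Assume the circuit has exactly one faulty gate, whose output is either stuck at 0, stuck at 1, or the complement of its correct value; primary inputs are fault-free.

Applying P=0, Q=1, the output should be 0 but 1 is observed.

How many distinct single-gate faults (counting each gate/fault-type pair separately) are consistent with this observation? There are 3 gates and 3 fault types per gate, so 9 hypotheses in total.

2

Fault-free: n1=1, n2=0, n3=0 → 0. Observed 1.
  n1 stuck-at-0: output 0 ✗
  n1 stuck-at-1: output 0 ✗
  n1 inverted output: output 0 ✗
  n2 stuck-at-0: output 0 ✗
  n2 stuck-at-1: output 0 ✗
  n2 inverted output: output 0 ✗
  n3 stuck-at-0: output 0 ✗
  n3 stuck-at-1: output 1 ✓
  n3 inverted output: output 1 ✓
Consistent faults: {n3 stuck-at-1, n3 inverted output} — 2 in all.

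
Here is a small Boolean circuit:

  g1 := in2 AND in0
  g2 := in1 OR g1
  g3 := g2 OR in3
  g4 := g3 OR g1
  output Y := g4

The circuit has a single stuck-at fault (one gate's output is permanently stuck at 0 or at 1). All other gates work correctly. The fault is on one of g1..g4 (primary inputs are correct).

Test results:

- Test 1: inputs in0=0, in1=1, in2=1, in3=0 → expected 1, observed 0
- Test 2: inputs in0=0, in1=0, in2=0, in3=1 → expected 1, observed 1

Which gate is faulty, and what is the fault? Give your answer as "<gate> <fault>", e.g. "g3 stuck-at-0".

Fault-free values for test 1 (in0=0, in1=1, in2=1, in3=0): g1=0, g2=1, g3=1, g4=1, giving Y=1. Observed 0.
Test 1: faults giving observed 0 are {g2 stuck-at-0, g3 stuck-at-0, g4 stuck-at-0}.
Test 2 (in0=0, in1=0, in2=0, in3=1): fault-free g1=0, g2=0, g3=1, g4=1 → 1; observed 1. Eliminates g3 stuck-at-0, g4 stuck-at-0.
Only g2 stuck-at-0 is consistent with every test.

g2 stuck-at-0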